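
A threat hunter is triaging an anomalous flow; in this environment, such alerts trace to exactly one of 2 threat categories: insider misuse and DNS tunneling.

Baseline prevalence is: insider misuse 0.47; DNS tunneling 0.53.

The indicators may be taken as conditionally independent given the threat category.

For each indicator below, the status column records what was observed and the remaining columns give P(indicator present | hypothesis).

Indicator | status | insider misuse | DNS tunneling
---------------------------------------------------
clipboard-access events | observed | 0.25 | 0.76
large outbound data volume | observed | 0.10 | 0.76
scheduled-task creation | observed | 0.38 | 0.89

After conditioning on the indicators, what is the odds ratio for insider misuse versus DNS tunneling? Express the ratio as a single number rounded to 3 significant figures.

Unnormalized posterior weight (prior times the indicator likelihoods) for each of the two hypotheses:
  insider misuse: 0.47 × 0.25 × 0.10 × 0.38 = 0.004465
  DNS tunneling: 0.53 × 0.76 × 0.76 × 0.89 = 0.27245
Posterior odds = 0.004465 / 0.27245 ≈ 0.0164.

0.0164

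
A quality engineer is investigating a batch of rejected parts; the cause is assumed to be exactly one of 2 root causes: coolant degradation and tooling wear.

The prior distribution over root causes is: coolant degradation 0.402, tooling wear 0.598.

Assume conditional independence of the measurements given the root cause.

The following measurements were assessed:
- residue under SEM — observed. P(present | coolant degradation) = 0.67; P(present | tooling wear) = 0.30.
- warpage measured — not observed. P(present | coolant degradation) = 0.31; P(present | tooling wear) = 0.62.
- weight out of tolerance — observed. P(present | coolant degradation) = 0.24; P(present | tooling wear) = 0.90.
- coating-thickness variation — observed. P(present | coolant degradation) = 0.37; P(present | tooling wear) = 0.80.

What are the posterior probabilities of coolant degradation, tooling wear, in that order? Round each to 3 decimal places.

Multiply each prior by the joint likelihood of the measurement pattern (using 1 − P(present | H) for each absent measurement):
  coolant degradation: 0.402 × 0.67 × (1 − 0.31) × 0.24 × 0.37 = 0.016503
  tooling wear: 0.598 × 0.30 × (1 − 0.62) × 0.90 × 0.80 = 0.049084
Normalizing constant Z = 0.016503 + 0.049084 = 0.065587.
P(coolant degradation | evidence) = 0.016503 / 0.065587 ≈ 0.252
P(tooling wear | evidence) = 0.049084 / 0.065587 ≈ 0.748

0.252, 0.748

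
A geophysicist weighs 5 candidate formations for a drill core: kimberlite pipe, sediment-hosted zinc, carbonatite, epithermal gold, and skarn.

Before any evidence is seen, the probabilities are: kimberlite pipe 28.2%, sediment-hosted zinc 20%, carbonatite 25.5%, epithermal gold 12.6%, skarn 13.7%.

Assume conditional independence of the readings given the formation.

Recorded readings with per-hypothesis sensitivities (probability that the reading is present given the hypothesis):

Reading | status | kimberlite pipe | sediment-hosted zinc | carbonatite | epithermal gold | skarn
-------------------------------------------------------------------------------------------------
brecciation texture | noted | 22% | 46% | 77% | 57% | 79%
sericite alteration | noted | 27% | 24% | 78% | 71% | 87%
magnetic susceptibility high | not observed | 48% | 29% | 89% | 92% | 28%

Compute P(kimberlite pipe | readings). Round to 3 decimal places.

0.077

By Bayes' rule with conditional independence, the unnormalized weight for each hypothesis is prior × ∏ likelihoods (using 1 − P(present | H) for each absent reading):
  kimberlite pipe: 0.282 × 0.22 × 0.27 × (1 − 0.48) = 0.0087104
  sediment-hosted zinc: 0.200 × 0.46 × 0.24 × (1 − 0.29) = 0.015677
  carbonatite: 0.255 × 0.77 × 0.78 × (1 − 0.89) = 0.016847
  epithermal gold: 0.126 × 0.57 × 0.71 × (1 − 0.92) = 0.0040794
  skarn: 0.137 × 0.79 × 0.87 × (1 − 0.28) = 0.067795
Marginal likelihood of the evidence = 0.11311.
P(kimberlite pipe | evidence) = 0.0087104 / 0.11311 ≈ 0.077.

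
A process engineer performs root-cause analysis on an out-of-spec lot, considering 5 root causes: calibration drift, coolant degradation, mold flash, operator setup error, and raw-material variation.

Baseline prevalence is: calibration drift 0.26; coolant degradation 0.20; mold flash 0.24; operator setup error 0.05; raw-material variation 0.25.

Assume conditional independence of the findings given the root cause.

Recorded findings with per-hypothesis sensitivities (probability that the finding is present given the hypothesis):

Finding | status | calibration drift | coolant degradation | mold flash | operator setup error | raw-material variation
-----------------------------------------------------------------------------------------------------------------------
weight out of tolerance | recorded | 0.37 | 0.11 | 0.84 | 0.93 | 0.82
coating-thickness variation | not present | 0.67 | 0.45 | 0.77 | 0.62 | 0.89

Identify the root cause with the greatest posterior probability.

mold flash

By Bayes' rule with conditional independence, the unnormalized weight for each hypothesis is prior × ∏ likelihoods (using 1 − P(present | H) for each absent finding):
  calibration drift: 0.26 × 0.37 × (1 − 0.67) = 0.031746
  coolant degradation: 0.20 × 0.11 × (1 − 0.45) = 0.0121
  mold flash: 0.24 × 0.84 × (1 − 0.77) = 0.046368
  operator setup error: 0.05 × 0.93 × (1 − 0.62) = 0.01767
  raw-material variation: 0.25 × 0.82 × (1 − 0.89) = 0.02255
Marginal likelihood of the evidence = 0.13043.
P(calibration drift | evidence) ≈ 0.031746 / 0.13043 ≈ 0.243
P(coolant degradation | evidence) ≈ 0.0121 / 0.13043 ≈ 0.093
P(mold flash | evidence) ≈ 0.046368 / 0.13043 ≈ 0.355
P(operator setup error | evidence) ≈ 0.01767 / 0.13043 ≈ 0.135
P(raw-material variation | evidence) ≈ 0.02255 / 0.13043 ≈ 0.173
The largest is 0.355, so mold flash is most probable.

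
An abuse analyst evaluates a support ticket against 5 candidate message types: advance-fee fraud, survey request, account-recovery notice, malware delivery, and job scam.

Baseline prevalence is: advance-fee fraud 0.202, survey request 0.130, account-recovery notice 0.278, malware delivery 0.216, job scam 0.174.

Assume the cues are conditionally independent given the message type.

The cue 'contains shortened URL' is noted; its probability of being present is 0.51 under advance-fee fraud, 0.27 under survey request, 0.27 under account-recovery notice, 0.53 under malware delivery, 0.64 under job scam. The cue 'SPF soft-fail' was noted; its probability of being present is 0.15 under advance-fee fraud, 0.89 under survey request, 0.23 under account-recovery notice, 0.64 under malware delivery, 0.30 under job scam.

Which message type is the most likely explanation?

malware delivery

By Bayes' rule with conditional independence, the unnormalized weight for each hypothesis is prior × ∏ likelihoods:
  advance-fee fraud: 0.202 × 0.51 × 0.15 = 0.015453
  survey request: 0.130 × 0.27 × 0.89 = 0.031239
  account-recovery notice: 0.278 × 0.27 × 0.23 = 0.017264
  malware delivery: 0.216 × 0.53 × 0.64 = 0.073267
  job scam: 0.174 × 0.64 × 0.30 = 0.033408
Marginal likelihood of the evidence = 0.17063.
P(advance-fee fraud | evidence) ≈ 0.015453 / 0.17063 ≈ 0.091
P(survey request | evidence) ≈ 0.031239 / 0.17063 ≈ 0.183
P(account-recovery notice | evidence) ≈ 0.017264 / 0.17063 ≈ 0.101
P(malware delivery | evidence) ≈ 0.073267 / 0.17063 ≈ 0.429
P(job scam | evidence) ≈ 0.033408 / 0.17063 ≈ 0.196
The largest is 0.429, so malware delivery is most probable.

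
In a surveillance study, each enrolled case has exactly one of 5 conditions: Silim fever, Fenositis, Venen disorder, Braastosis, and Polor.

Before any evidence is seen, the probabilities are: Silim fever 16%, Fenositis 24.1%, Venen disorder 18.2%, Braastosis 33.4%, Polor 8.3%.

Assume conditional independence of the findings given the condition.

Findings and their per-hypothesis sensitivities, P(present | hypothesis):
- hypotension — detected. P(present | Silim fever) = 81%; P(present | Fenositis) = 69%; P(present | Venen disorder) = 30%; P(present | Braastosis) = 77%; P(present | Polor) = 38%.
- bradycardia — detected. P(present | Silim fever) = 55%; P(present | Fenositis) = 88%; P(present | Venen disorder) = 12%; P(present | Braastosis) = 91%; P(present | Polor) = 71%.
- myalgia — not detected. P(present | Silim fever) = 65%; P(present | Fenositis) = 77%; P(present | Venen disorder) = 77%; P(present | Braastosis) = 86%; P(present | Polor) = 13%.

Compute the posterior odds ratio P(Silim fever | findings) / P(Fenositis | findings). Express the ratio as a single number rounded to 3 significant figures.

0.741

Posterior odds equal prior odds times the likelihood ratio; only the two competing hypotheses matter (using 1 − P(present | H) for each absent finding).
  Silim fever: 0.160 × 0.81 × 0.55 × (1 − 0.65) = 0.024948
  Fenositis: 0.241 × 0.69 × 0.88 × (1 − 0.77) = 0.033657
Odds(Silim fever : Fenositis) = 0.024948 / 0.033657 ≈ 0.741.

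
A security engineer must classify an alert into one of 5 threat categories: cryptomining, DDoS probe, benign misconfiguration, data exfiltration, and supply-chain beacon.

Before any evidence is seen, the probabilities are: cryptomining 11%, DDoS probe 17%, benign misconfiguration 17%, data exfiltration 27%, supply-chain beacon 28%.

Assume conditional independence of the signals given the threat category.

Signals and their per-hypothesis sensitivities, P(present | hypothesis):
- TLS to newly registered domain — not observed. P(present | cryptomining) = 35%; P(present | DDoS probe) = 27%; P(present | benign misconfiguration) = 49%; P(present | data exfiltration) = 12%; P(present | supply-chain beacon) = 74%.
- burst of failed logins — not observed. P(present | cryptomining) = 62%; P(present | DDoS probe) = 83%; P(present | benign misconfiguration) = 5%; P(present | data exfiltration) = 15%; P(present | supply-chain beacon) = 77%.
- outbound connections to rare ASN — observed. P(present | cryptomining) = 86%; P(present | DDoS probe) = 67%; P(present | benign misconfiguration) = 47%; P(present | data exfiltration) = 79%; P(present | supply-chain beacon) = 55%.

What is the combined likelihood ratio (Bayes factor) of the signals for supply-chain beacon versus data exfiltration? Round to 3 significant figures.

0.0557

Take the product of per-signal likelihoods under each hypothesis (using 1 − P(present | H) for each absent signal), then divide.
  supply-chain beacon: (1 − 0.74) × (1 − 0.77) × 0.55 = 0.03289
  data exfiltration: (1 − 0.12) × (1 − 0.15) × 0.79 = 0.59092
Bayes factor = 0.03289 / 0.59092 ≈ 0.0557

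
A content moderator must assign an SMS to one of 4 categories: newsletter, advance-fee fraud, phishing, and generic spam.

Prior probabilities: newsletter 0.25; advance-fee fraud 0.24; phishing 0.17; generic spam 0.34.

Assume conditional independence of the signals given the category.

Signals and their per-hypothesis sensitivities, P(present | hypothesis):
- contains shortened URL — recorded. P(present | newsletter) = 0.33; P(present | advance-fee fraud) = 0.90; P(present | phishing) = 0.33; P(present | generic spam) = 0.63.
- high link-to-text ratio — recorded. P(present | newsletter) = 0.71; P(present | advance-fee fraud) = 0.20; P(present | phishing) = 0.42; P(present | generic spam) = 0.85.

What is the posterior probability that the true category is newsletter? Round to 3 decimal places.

0.191

For each hypothesis, the unnormalized posterior weight is prior × product of the signal likelihoods:
  newsletter: 0.25 × 0.33 × 0.71 = 0.058575
  advance-fee fraud: 0.24 × 0.90 × 0.20 = 0.0432
  phishing: 0.17 × 0.33 × 0.42 = 0.023562
  generic spam: 0.34 × 0.63 × 0.85 = 0.18207
Marginal likelihood of the evidence = 0.30741.
P(newsletter | evidence) = 0.058575 / 0.30741 ≈ 0.191.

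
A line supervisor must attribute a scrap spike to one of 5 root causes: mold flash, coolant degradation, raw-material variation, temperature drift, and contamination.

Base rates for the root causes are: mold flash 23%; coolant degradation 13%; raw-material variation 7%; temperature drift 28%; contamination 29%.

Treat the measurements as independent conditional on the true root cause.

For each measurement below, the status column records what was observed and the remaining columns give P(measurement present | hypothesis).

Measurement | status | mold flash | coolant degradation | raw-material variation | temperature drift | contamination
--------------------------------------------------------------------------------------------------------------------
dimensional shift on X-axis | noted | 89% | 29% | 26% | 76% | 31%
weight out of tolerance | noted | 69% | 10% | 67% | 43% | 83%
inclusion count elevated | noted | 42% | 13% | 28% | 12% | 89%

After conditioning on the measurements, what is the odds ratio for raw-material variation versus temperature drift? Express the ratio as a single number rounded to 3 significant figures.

0.311

Unnormalized posterior weight (prior times the measurement likelihoods) for each of the two hypotheses:
  raw-material variation: 0.07 × 0.26 × 0.67 × 0.28 = 0.0034143
  temperature drift: 0.28 × 0.76 × 0.43 × 0.12 = 0.01098
Posterior odds = 0.0034143 / 0.01098 ≈ 0.311.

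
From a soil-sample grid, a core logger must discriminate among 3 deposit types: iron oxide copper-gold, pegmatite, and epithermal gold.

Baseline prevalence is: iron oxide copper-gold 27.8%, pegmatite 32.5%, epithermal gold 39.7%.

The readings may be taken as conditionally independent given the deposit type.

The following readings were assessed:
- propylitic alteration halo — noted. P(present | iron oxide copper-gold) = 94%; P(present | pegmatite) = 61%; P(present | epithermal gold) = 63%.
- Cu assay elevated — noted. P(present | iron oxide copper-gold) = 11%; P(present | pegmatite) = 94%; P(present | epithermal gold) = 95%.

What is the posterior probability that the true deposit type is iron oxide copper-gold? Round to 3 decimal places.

0.063

Multiply each prior by the joint likelihood of the reading pattern:
  iron oxide copper-gold: 0.278 × 0.94 × 0.11 = 0.028745
  pegmatite: 0.325 × 0.61 × 0.94 = 0.18635
  epithermal gold: 0.397 × 0.63 × 0.95 = 0.2376
The unnormalized weights sum to 0.4527.
P(iron oxide copper-gold | evidence) = 0.028745 / 0.4527 ≈ 0.063.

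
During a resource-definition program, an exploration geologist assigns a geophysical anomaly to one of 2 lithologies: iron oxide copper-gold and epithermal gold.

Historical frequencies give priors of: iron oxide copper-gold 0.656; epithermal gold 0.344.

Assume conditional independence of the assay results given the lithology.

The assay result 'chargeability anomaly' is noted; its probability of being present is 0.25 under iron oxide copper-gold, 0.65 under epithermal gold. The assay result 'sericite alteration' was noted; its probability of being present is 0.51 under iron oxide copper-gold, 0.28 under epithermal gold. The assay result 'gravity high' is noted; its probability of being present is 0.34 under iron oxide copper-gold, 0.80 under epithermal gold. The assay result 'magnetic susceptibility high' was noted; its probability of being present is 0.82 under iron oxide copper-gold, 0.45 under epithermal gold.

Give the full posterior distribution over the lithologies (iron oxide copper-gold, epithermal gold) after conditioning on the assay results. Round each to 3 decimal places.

0.509, 0.491

By Bayes' rule with conditional independence, the unnormalized weight for each hypothesis is prior × ∏ likelihoods:
  iron oxide copper-gold: 0.656 × 0.25 × 0.51 × 0.34 × 0.82 = 0.023319
  epithermal gold: 0.344 × 0.65 × 0.28 × 0.80 × 0.45 = 0.022539
Marginal likelihood of the evidence = 0.045858.
P(iron oxide copper-gold | evidence) = 0.023319 / 0.045858 ≈ 0.509
P(epithermal gold | evidence) = 0.022539 / 0.045858 ≈ 0.491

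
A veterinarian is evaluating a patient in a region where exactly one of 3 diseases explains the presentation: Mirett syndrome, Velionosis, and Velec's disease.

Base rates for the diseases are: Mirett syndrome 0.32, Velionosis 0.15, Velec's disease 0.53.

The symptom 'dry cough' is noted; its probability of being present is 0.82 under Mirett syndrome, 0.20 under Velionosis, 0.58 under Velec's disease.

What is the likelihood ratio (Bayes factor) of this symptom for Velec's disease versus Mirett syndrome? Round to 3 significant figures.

The Bayes factor is the ratio of the two likelihoods.
  Velec's disease: 0.58
  Mirett syndrome: 0.82
Bayes factor = 0.58 / 0.82 ≈ 0.707

0.707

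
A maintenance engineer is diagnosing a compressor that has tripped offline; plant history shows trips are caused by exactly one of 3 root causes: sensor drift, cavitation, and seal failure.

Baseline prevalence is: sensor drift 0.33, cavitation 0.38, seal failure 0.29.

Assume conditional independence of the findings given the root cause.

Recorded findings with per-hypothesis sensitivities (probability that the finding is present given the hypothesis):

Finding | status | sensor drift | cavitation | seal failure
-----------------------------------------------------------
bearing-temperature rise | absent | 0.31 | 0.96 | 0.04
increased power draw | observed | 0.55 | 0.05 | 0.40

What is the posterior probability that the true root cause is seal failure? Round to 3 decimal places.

For each hypothesis, the unnormalized posterior weight is prior × product of the finding likelihoods (using 1 − P(present | H) for each absent finding):
  sensor drift: 0.33 × (1 − 0.31) × 0.55 = 0.12524
  cavitation: 0.38 × (1 − 0.96) × 0.05 = 0.00076
  seal failure: 0.29 × (1 − 0.04) × 0.40 = 0.11136
The unnormalized weights sum to 0.23736.
P(seal failure | evidence) = 0.11136 / 0.23736 ≈ 0.469.

0.469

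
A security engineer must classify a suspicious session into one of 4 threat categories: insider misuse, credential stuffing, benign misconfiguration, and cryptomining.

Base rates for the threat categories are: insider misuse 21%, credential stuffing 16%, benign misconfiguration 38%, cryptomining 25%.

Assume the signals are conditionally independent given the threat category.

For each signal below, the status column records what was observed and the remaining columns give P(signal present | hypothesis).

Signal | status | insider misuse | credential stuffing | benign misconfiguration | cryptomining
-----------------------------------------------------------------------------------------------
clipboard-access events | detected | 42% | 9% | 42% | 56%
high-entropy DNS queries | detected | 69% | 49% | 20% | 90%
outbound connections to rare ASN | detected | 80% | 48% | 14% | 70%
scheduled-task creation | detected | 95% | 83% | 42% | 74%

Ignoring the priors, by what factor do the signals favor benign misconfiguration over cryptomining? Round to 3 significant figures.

Take the product of per-signal likelihoods under each hypothesis, then divide.
  benign misconfiguration: 0.42 × 0.20 × 0.14 × 0.42 = 0.0049392
  cryptomining: 0.56 × 0.90 × 0.70 × 0.74 = 0.26107
Bayes factor = 0.0049392 / 0.26107 ≈ 0.0189

0.0189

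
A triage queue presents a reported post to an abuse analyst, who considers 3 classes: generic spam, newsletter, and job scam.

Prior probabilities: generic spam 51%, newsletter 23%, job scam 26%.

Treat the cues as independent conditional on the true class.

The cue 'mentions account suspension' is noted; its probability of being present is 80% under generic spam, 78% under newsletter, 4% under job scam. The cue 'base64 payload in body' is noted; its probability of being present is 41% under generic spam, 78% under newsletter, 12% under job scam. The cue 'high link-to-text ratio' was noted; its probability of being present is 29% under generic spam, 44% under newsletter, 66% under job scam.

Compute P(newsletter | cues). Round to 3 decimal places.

For each hypothesis, the unnormalized posterior weight is prior × product of the cue likelihoods:
  generic spam: 0.51 × 0.80 × 0.41 × 0.29 = 0.048511
  newsletter: 0.23 × 0.78 × 0.78 × 0.44 = 0.06157
  job scam: 0.26 × 0.04 × 0.12 × 0.66 = 0.00082368
The unnormalized weights sum to 0.1109.
P(newsletter | evidence) = 0.06157 / 0.1109 ≈ 0.555.

0.555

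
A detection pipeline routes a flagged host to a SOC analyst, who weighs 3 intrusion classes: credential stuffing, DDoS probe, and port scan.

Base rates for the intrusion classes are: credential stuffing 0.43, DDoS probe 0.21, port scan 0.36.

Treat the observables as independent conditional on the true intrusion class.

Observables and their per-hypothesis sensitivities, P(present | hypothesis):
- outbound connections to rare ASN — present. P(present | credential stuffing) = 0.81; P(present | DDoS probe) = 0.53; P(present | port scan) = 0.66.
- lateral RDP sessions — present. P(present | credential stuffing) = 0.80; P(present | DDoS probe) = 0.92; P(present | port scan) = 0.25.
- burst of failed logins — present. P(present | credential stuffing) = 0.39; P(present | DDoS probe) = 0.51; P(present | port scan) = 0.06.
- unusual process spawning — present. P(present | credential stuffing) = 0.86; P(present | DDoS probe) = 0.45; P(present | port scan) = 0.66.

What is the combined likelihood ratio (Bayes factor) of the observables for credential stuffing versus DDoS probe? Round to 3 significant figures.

1.94

Joint likelihood of the observable pattern under each hypothesis:
  credential stuffing: 0.81 × 0.80 × 0.39 × 0.86 = 0.21734
  DDoS probe: 0.53 × 0.92 × 0.51 × 0.45 = 0.1119
Bayes factor = 0.21734 / 0.1119 ≈ 1.94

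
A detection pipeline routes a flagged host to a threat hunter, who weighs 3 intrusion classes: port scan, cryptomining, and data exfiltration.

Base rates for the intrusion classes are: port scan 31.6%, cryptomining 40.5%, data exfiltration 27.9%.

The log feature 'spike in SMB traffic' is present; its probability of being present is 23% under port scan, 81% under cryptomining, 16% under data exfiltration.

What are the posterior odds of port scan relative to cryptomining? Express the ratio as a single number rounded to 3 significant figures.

0.222

Unnormalized posterior weight (prior times the log feature likelihood) for each of the two hypotheses:
  port scan: 0.316 × 0.23 = 0.07268
  cryptomining: 0.405 × 0.81 = 0.32805
Odds(port scan : cryptomining) = 0.07268 / 0.32805 ≈ 0.222.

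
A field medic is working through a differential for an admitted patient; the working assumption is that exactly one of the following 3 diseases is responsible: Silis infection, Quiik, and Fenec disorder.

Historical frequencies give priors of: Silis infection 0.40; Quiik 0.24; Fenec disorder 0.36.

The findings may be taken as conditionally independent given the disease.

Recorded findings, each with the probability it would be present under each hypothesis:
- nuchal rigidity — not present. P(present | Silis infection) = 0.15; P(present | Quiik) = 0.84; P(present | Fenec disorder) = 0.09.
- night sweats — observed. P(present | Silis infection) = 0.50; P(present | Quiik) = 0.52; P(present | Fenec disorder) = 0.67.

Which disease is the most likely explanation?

Multiply each prior by the joint likelihood of the evidence pattern (using 1 − P(present | H) for each absent finding):
  Silis infection: 0.40 × (1 − 0.15) × 0.50 = 0.17
  Quiik: 0.24 × (1 − 0.84) × 0.52 = 0.019968
  Fenec disorder: 0.36 × (1 − 0.09) × 0.67 = 0.21949
Marginal likelihood of the evidence = 0.40946.
P(Silis infection | evidence) ≈ 0.17 / 0.40946 ≈ 0.415
P(Quiik | evidence) ≈ 0.019968 / 0.40946 ≈ 0.049
P(Fenec disorder | evidence) ≈ 0.21949 / 0.40946 ≈ 0.536
The largest is 0.536, so Fenec disorder is most probable.

Fenec disorder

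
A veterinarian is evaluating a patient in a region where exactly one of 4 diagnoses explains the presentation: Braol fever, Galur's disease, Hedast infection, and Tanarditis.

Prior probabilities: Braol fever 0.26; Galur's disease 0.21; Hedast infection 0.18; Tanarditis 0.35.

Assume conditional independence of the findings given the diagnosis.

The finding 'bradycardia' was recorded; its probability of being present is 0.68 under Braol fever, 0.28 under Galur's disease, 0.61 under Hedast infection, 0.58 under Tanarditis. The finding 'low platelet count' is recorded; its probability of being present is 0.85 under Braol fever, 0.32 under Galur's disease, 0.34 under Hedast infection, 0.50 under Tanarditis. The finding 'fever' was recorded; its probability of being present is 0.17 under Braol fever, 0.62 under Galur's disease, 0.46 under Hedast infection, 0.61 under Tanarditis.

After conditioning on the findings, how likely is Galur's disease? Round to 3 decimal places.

0.100

By Bayes' rule with conditional independence, the unnormalized weight for each hypothesis is prior × ∏ likelihoods:
  Braol fever: 0.26 × 0.68 × 0.85 × 0.17 = 0.025548
  Galur's disease: 0.21 × 0.28 × 0.32 × 0.62 = 0.011666
  Hedast infection: 0.18 × 0.61 × 0.34 × 0.46 = 0.017173
  Tanarditis: 0.35 × 0.58 × 0.50 × 0.61 = 0.061915
Normalizing constant Z = 0.025548 + 0.011666 + 0.017173 + 0.061915 = 0.1163.
P(Galur's disease | evidence) = 0.011666 / 0.1163 ≈ 0.100.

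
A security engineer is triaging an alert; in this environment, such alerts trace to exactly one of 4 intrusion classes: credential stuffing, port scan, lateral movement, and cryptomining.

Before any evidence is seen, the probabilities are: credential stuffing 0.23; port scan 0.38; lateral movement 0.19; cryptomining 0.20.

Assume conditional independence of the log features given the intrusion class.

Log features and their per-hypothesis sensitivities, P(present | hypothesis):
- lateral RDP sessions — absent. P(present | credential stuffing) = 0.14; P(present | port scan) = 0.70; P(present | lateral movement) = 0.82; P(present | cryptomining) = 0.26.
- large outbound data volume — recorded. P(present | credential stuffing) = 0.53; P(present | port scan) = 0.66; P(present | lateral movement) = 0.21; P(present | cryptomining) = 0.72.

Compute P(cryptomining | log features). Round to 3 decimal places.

0.363

By Bayes' rule with conditional independence, the unnormalized weight for each hypothesis is prior × ∏ likelihoods (using 1 − P(present | H) for each absent log feature):
  credential stuffing: 0.23 × (1 − 0.14) × 0.53 = 0.10483
  port scan: 0.38 × (1 − 0.70) × 0.66 = 0.07524
  lateral movement: 0.19 × (1 − 0.82) × 0.21 = 0.007182
  cryptomining: 0.20 × (1 − 0.26) × 0.72 = 0.10656
Normalizing constant Z = 0.10483 + 0.07524 + 0.007182 + 0.10656 = 0.29382.
P(cryptomining | evidence) = 0.10656 / 0.29382 ≈ 0.363.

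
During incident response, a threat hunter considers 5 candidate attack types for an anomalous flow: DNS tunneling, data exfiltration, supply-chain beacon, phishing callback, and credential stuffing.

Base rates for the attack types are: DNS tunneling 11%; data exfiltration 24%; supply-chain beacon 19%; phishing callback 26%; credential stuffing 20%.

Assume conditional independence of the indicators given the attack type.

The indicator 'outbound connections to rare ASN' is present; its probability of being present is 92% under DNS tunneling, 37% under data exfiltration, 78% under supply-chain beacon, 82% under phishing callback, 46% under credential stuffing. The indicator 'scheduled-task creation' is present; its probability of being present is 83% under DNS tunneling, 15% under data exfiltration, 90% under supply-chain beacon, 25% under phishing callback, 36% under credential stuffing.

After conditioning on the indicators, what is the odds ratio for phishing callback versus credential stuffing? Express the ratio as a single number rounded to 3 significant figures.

Unnormalized posterior weight (prior times the indicator likelihoods) for each of the two hypotheses:
  phishing callback: 0.26 × 0.82 × 0.25 = 0.0533
  credential stuffing: 0.20 × 0.46 × 0.36 = 0.03312
Posterior odds = 0.0533 / 0.03312 ≈ 1.61.

1.61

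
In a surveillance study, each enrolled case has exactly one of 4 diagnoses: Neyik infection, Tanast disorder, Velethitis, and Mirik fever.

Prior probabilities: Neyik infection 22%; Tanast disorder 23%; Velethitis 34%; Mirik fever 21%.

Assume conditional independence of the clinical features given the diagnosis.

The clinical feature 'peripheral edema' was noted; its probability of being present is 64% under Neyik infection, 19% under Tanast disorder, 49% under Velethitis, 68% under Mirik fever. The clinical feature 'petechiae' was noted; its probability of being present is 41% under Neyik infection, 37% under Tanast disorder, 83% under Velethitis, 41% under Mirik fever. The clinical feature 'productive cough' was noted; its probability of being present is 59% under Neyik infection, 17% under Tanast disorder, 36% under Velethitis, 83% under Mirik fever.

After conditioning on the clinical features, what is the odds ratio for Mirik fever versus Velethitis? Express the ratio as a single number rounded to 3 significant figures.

Unnormalized posterior weight (prior times the clinical feature likelihoods) for each of the two hypotheses:
  Mirik fever: 0.21 × 0.68 × 0.41 × 0.83 = 0.048595
  Velethitis: 0.34 × 0.49 × 0.83 × 0.36 = 0.04978
Odds(Mirik fever : Velethitis) = 0.048595 / 0.04978 ≈ 0.976.

0.976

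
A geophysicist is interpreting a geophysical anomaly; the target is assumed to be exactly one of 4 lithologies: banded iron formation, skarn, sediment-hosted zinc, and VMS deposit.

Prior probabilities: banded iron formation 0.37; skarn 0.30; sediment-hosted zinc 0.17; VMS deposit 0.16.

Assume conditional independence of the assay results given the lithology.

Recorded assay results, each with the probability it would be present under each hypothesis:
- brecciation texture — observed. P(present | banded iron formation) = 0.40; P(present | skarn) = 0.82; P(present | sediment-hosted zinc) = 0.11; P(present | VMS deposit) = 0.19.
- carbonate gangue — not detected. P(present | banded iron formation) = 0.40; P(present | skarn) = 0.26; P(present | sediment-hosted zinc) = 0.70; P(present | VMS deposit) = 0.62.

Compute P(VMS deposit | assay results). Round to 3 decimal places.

0.040

By Bayes' rule with conditional independence, the unnormalized weight for each hypothesis is prior × ∏ likelihoods (using 1 − P(present | H) for each absent assay result):
  banded iron formation: 0.37 × 0.40 × (1 − 0.40) = 0.0888
  skarn: 0.30 × 0.82 × (1 − 0.26) = 0.18204
  sediment-hosted zinc: 0.17 × 0.11 × (1 − 0.70) = 0.00561
  VMS deposit: 0.16 × 0.19 × (1 − 0.62) = 0.011552
Marginal likelihood of the evidence = 0.288.
P(VMS deposit | evidence) = 0.011552 / 0.288 ≈ 0.040.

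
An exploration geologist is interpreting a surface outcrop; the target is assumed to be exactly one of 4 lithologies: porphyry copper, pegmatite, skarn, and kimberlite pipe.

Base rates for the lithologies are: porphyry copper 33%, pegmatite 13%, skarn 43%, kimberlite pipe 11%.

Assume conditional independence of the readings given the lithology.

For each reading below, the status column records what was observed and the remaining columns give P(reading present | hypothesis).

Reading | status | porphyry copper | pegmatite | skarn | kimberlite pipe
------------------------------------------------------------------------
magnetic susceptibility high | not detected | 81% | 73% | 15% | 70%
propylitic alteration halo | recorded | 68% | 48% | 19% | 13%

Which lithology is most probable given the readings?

skarn

For each hypothesis, the unnormalized posterior weight is prior × product of the reading likelihoods (using 1 − P(present | H) for each absent reading):
  porphyry copper: 0.33 × (1 − 0.81) × 0.68 = 0.042636
  pegmatite: 0.13 × (1 − 0.73) × 0.48 = 0.016848
  skarn: 0.43 × (1 − 0.15) × 0.19 = 0.069445
  kimberlite pipe: 0.11 × (1 − 0.70) × 0.13 = 0.00429
Marginal likelihood of the evidence = 0.13322.
P(porphyry copper | evidence) ≈ 0.042636 / 0.13322 ≈ 0.320
P(pegmatite | evidence) ≈ 0.016848 / 0.13322 ≈ 0.126
P(skarn | evidence) ≈ 0.069445 / 0.13322 ≈ 0.521
P(kimberlite pipe | evidence) ≈ 0.00429 / 0.13322 ≈ 0.032
The largest is 0.521, so skarn is most probable.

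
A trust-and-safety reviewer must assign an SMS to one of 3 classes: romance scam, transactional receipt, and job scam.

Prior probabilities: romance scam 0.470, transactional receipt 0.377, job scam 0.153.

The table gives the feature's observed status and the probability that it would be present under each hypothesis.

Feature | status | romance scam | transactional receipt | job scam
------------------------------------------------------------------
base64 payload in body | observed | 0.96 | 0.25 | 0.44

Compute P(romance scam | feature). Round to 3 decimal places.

0.736

By Bayes' rule, the unnormalized weight for each hypothesis is prior × likelihood:
  romance scam: 0.470 × 0.96 = 0.4512
  transactional receipt: 0.377 × 0.25 = 0.09425
  job scam: 0.153 × 0.44 = 0.06732
The unnormalized weights sum to 0.61277.
P(romance scam | evidence) = 0.4512 / 0.61277 ≈ 0.736.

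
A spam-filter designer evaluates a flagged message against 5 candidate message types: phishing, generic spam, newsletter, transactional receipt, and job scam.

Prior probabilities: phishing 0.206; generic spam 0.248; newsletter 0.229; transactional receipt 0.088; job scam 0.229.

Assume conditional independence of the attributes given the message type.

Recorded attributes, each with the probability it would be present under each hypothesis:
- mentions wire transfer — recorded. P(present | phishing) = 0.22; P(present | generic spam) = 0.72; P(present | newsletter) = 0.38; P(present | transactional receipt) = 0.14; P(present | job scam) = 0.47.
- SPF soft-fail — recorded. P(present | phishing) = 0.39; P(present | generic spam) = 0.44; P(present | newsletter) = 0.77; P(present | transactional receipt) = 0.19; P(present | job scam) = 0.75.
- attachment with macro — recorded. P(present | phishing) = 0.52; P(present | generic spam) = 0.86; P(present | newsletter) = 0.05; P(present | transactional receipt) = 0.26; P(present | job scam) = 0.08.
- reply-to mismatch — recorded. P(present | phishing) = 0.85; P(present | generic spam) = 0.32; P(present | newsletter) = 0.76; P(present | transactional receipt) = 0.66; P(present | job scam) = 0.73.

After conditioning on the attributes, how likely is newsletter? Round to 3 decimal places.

By Bayes' rule with conditional independence, the unnormalized weight for each hypothesis is prior × ∏ likelihoods:
  phishing: 0.206 × 0.22 × 0.39 × 0.52 × 0.85 = 0.0078123
  generic spam: 0.248 × 0.72 × 0.44 × 0.86 × 0.32 = 0.021621
  newsletter: 0.229 × 0.38 × 0.77 × 0.05 × 0.76 = 0.0025462
  transactional receipt: 0.088 × 0.14 × 0.19 × 0.26 × 0.66 = 0.00040168
  job scam: 0.229 × 0.47 × 0.75 × 0.08 × 0.73 = 0.0047142
Marginal likelihood of the evidence = 0.037096.
P(newsletter | evidence) = 0.0025462 / 0.037096 ≈ 0.069.

0.069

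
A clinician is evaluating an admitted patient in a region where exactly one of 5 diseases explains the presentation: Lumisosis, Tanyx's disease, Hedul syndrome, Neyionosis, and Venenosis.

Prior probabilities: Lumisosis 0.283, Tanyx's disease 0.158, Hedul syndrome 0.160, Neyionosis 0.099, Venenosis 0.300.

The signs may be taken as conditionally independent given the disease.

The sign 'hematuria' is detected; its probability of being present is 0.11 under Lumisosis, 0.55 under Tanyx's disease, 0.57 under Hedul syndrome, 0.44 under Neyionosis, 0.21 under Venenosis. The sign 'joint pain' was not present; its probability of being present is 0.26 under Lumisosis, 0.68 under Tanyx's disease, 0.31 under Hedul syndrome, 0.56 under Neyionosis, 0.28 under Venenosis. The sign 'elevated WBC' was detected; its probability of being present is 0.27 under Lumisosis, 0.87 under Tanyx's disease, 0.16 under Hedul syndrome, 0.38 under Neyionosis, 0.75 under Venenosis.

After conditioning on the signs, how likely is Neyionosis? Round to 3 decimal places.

For each hypothesis, the unnormalized posterior weight is prior × product of the sign likelihoods (using 1 − P(present | H) for each absent sign):
  Lumisosis: 0.283 × 0.11 × (1 − 0.26) × 0.27 = 0.0062198
  Tanyx's disease: 0.158 × 0.55 × (1 − 0.68) × 0.87 = 0.024193
  Hedul syndrome: 0.160 × 0.57 × (1 − 0.31) × 0.16 = 0.010068
  Neyionosis: 0.099 × 0.44 × (1 − 0.56) × 0.38 = 0.0072832
  Venenosis: 0.300 × 0.21 × (1 − 0.28) × 0.75 = 0.03402
Marginal likelihood of the evidence = 0.081784.
P(Neyionosis | evidence) = 0.0072832 / 0.081784 ≈ 0.089.

0.089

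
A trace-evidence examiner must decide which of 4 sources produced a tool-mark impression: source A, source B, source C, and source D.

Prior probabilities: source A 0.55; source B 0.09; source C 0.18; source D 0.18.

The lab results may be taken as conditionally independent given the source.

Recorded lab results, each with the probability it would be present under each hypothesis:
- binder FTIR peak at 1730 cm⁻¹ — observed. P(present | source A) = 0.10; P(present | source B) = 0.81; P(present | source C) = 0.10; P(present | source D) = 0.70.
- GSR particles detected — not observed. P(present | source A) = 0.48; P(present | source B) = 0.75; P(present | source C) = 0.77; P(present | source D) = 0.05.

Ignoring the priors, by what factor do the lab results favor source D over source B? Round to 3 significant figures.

Joint likelihood of the lab result pattern under each hypothesis (using 1 − P(present | H) for each absent lab result):
  source D: 0.70 × (1 − 0.05) = 0.665
  source B: 0.81 × (1 − 0.75) = 0.2025
Bayes factor = 0.665 / 0.2025 ≈ 3.28

3.28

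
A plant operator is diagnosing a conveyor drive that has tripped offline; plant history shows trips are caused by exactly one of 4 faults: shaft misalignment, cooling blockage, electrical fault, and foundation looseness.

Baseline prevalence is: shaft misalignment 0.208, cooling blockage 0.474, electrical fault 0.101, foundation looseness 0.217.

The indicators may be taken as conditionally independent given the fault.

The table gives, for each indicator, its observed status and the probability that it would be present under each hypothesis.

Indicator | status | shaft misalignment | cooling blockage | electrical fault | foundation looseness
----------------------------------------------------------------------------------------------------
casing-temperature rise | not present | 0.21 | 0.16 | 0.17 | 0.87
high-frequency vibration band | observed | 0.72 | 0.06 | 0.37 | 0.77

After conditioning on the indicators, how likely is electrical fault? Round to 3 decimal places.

0.159

For each hypothesis, the unnormalized posterior weight is prior × product of the indicator likelihoods (using 1 − P(present | H) for each absent indicator):
  shaft misalignment: 0.208 × (1 − 0.21) × 0.72 = 0.11831
  cooling blockage: 0.474 × (1 − 0.16) × 0.06 = 0.02389
  electrical fault: 0.101 × (1 − 0.17) × 0.37 = 0.031017
  foundation looseness: 0.217 × (1 − 0.87) × 0.77 = 0.021722
The unnormalized weights sum to 0.19494.
P(electrical fault | evidence) = 0.031017 / 0.19494 ≈ 0.159.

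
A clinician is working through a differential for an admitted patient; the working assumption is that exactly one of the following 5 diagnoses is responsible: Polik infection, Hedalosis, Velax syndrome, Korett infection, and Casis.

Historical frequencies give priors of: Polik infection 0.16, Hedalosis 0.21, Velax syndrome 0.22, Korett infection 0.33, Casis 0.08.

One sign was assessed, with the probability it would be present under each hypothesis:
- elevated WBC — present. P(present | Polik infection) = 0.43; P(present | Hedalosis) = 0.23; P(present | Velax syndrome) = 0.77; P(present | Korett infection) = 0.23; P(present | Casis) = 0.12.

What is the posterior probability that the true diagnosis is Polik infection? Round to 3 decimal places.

0.185

Multiply each prior by the likelihood of the sign:
  Polik infection: 0.16 × 0.43 = 0.0688
  Hedalosis: 0.21 × 0.23 = 0.0483
  Velax syndrome: 0.22 × 0.77 = 0.1694
  Korett infection: 0.33 × 0.23 = 0.0759
  Casis: 0.08 × 0.12 = 0.0096
Normalizing constant Z = 0.0688 + 0.0483 + 0.1694 + 0.0759 + 0.0096 = 0.372.
P(Polik infection | evidence) = 0.0688 / 0.372 ≈ 0.185.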